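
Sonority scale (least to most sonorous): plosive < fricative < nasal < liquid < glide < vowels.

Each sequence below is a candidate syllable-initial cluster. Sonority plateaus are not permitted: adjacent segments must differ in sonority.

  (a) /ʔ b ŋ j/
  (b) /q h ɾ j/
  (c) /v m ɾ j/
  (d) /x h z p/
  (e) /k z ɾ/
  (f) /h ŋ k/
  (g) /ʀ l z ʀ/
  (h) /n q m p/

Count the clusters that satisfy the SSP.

3

(a) /ʔ b ŋ j/: profile 1-1-3-5 — violates.
(b) /q h ɾ j/: profile 1-2-4-5 — obeys.
(c) /v m ɾ j/: profile 2-3-4-5 — obeys.
(d) /x h z p/: profile 2-2-2-1 — violates.
(e) /k z ɾ/: profile 1-2-4 — obeys.
(f) /h ŋ k/: profile 2-3-1 — violates.
(g) /ʀ l z ʀ/: profile 4-4-2-4 — violates.
(h) /n q m p/: profile 3-1-3-1 — violates.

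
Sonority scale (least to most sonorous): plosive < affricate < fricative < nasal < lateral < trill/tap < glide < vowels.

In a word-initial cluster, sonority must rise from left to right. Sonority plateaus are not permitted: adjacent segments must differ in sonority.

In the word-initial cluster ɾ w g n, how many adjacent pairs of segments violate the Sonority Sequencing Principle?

1

/ɾ/ is a trill/tap (sonority 6).
/w/ is a glide (sonority 7).
/g/ is a plosive (sonority 1).
/n/ is a nasal (sonority 4).
/ɾ/→/w/: 6→7 (rises) — ok.
/w/→/g/: 7→1 (does not rise) — violation.
/g/→/n/: 1→4 (rises) — ok.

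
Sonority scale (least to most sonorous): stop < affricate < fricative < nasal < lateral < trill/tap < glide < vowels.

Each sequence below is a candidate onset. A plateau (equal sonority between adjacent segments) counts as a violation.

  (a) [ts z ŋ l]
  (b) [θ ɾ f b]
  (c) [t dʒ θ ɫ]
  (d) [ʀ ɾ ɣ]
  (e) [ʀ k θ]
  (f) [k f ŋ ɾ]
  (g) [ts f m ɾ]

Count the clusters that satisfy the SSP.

4

(a) [ts z ŋ l]: profile 2-3-4-5 — obeys.
(b) [θ ɾ f b]: profile 3-6-3-1 — violates.
(c) [t dʒ θ ɫ]: profile 1-2-3-5 — obeys.
(d) [ʀ ɾ ɣ]: profile 6-6-3 — violates.
(e) [ʀ k θ]: profile 6-1-3 — violates.
(f) [k f ŋ ɾ]: profile 1-3-4-6 — obeys.
(g) [ts f m ɾ]: profile 2-3-4-6 — obeys.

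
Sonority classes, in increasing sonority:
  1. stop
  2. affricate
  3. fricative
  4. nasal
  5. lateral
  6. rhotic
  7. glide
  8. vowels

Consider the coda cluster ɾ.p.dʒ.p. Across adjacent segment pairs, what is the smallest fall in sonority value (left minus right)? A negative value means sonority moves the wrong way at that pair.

/ɾ/ — rhotic, sonority 6.
/p/ — stop, sonority 1.
/dʒ/ — affricate, sonority 2.
/p/ — stop, sonority 1.
/ɾ/→/p/: change +5.
/p/→/dʒ/: change -1.
/dʒ/→/p/: change +1.
Minimum = -1.

-1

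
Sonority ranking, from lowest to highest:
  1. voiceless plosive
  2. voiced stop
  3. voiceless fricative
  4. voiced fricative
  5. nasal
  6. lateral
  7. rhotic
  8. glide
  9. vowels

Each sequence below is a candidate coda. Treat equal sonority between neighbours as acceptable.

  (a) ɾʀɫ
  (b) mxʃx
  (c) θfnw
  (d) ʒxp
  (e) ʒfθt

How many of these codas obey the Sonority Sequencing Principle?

(a) sonority 7-7-6: well-formed.
(b) sonority 5-3-3-3: well-formed.
(c) sonority 3-3-5-8: ill-formed.
(d) sonority 4-3-1: well-formed.
(e) sonority 4-3-3-1: well-formed.

4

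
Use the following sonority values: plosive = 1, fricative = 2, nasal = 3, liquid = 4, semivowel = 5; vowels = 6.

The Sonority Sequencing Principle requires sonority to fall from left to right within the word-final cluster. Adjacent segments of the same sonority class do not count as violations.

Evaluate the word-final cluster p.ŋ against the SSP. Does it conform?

no

/p/ is a plosive (sonority 1).
/ŋ/ is a nasal (sonority 3).
The profile is 1-3. Between /p/ (1) and /ŋ/ (3) sonority does not fall, so the cluster violates the SSP.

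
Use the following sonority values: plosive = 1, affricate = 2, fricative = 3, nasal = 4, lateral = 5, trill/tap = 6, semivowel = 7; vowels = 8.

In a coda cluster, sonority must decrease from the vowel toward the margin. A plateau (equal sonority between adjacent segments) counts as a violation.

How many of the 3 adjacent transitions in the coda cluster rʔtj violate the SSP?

2

/r/ is a trill/tap (sonority 6).
/ʔ/ is a plosive (sonority 1).
/t/ is a plosive (sonority 1).
/j/ is a semivowel (sonority 7).
/r/→/ʔ/: 6→1 (falls) — ok.
/ʔ/→/t/: 1→1 (plateau) — violation.
/t/→/j/: 1→7 (does not fall) — violation.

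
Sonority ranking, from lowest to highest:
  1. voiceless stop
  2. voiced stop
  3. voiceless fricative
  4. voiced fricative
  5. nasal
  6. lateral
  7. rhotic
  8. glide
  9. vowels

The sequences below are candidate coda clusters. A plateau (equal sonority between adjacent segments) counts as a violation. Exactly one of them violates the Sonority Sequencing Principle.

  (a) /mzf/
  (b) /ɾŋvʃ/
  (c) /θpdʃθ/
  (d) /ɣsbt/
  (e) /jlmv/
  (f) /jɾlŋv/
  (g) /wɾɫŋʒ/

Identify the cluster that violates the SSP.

(a) sonority 5-4-3: well-formed.
(b) sonority 7-5-4-3: well-formed.
(c) sonority 3-1-2-3-3: ill-formed.
(d) sonority 4-3-2-1: well-formed.
(e) sonority 8-6-5-4: well-formed.
(f) sonority 8-7-6-5-4: well-formed.
(g) sonority 8-7-6-5-4: well-formed.

c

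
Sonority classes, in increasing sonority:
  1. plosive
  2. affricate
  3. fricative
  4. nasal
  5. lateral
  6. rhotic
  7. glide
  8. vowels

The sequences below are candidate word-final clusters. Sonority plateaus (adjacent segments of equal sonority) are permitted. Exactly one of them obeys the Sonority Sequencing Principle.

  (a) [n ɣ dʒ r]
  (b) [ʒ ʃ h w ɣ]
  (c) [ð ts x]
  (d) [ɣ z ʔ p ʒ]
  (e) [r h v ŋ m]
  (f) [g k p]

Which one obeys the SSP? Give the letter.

f

(a) [n ɣ dʒ r]: profile 4-3-2-6 — violates.
(b) [ʒ ʃ h w ɣ]: profile 3-3-3-7-3 — violates.
(c) [ð ts x]: profile 3-2-3 — violates.
(d) [ɣ z ʔ p ʒ]: profile 3-3-1-1-3 — violates.
(e) [r h v ŋ m]: profile 6-3-3-4-4 — violates.
(f) [g k p]: profile 1-1-1 — obeys.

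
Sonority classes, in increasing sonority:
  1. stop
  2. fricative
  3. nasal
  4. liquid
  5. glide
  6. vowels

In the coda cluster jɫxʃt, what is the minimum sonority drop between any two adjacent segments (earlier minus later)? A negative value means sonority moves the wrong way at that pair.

/j/: glide = 5.
/ɫ/: liquid = 4.
/x/: fricative = 2.
/ʃ/: fricative = 2.
/t/: stop = 1.
/j/→/ɫ/: change +1.
/ɫ/→/x/: change +2.
/x/→/ʃ/: change +0.
/ʃ/→/t/: change +1.
Minimum = 0.

0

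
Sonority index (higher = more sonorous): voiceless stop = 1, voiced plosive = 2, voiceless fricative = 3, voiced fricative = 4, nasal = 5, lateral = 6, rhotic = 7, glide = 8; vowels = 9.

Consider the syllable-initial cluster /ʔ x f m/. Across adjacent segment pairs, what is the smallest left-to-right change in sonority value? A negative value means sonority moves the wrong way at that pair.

/ʔ/ is a voiceless stop (sonority 1).
/x/ is a voiceless fricative (sonority 3).
/f/ is a voiceless fricative (sonority 3).
/m/ is a nasal (sonority 5).
/ʔ/→/x/: change +2.
/x/→/f/: change +0.
/f/→/m/: change +2.
Minimum = 0.

0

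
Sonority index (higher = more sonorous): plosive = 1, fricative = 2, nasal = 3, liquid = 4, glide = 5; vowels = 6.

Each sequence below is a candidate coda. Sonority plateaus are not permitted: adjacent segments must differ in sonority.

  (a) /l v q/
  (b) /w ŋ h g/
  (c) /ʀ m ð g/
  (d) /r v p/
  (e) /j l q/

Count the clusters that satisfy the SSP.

(a) sonority 4-2-1: well-formed.
(b) sonority 5-3-2-1: well-formed.
(c) sonority 4-3-2-1: well-formed.
(d) sonority 4-2-1: well-formed.
(e) sonority 5-4-1: well-formed.

5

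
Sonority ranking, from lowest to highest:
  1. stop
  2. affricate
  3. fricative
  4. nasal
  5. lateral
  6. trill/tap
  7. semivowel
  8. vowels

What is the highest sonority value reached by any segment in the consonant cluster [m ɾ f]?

/m/: nasal = 4.
/ɾ/: trill/tap = 6.
/f/: fricative = 3.
The maximum is 6.

6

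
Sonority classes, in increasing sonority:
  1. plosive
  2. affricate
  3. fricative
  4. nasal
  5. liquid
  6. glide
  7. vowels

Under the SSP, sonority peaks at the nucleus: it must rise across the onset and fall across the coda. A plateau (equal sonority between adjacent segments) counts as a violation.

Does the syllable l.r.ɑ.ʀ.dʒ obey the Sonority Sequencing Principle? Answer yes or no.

Onset: /l/ is a liquid (sonority 5), /r/ is a liquid (sonority 5); then the nucleus /ɑ/ (sonority 7).
Onset profile 5-5-7 — does not strictly rise throughout.
Coda: /ʀ/ is a liquid (sonority 5), /dʒ/ is an affricate (sonority 2).
Coda profile 7-5-2 — falls from the nucleus.

no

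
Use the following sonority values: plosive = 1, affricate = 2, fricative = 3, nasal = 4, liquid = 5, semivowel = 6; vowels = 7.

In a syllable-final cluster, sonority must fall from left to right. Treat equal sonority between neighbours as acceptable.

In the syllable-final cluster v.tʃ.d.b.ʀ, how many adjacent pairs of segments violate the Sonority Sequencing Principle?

/v/ — fricative, sonority 3.
/tʃ/ — affricate, sonority 2.
/d/ — plosive, sonority 1.
/b/ — plosive, sonority 1.
/ʀ/ — liquid, sonority 5.
/v/→/tʃ/: 3→2 (falls) — ok.
/tʃ/→/d/: 2→1 (falls) — ok.
/d/→/b/: 1→1 (plateau, allowed) — ok.
/b/→/ʀ/: 1→5 (does not fall) — violation.

1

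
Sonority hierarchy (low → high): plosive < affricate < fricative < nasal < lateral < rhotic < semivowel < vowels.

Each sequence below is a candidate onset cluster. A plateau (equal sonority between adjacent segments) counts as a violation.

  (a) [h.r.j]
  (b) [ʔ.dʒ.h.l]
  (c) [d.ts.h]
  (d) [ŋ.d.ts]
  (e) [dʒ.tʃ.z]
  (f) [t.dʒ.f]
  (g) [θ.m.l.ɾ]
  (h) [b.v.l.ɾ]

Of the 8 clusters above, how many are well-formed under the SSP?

6

(a) 3-6-7 → obeys
(b) 1-2-3-5 → obeys
(c) 1-2-3 → obeys
(d) 4-1-2 → violates
(e) 2-2-3 → violates
(f) 1-2-3 → obeys
(g) 3-4-5-6 → obeys
(h) 1-3-5-6 → obeys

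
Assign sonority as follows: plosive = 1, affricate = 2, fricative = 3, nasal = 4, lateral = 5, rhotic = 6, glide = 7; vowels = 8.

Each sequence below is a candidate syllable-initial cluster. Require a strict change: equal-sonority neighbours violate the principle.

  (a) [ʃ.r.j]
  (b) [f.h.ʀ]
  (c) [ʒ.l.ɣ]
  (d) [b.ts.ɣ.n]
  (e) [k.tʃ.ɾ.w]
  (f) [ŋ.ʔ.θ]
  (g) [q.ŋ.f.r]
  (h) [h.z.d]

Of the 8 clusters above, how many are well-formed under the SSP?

3

(a) 3-6-7 → obeys
(b) 3-3-6 → violates
(c) 3-5-3 → violates
(d) 1-2-3-4 → obeys
(e) 1-2-6-7 → obeys
(f) 4-1-3 → violates
(g) 1-4-3-6 → violates
(h) 3-3-1 → violates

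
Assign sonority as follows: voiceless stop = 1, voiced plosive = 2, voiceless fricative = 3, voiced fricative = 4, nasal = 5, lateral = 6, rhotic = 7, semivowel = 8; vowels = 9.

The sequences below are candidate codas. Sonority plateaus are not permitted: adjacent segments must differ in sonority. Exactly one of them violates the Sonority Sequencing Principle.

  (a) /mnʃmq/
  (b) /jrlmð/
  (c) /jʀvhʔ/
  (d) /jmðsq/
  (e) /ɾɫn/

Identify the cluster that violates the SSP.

a

(a) 5-5-3-5-1 → violates
(b) 8-7-6-5-4 → obeys
(c) 8-7-4-3-1 → obeys
(d) 8-5-4-3-1 → obeys
(e) 7-6-5 → obeys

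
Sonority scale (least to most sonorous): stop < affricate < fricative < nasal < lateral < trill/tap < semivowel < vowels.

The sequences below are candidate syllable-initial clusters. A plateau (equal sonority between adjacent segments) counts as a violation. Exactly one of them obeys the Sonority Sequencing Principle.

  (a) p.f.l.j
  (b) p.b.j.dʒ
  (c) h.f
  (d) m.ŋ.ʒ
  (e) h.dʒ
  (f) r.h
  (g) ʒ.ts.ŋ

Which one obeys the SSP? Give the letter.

(a) sonority 1-3-5-7: well-formed.
(b) sonority 1-1-7-2: ill-formed.
(c) sonority 3-3: ill-formed.
(d) sonority 4-4-3: ill-formed.
(e) sonority 3-2: ill-formed.
(f) sonority 6-3: ill-formed.
(g) sonority 3-2-4: ill-formed.

a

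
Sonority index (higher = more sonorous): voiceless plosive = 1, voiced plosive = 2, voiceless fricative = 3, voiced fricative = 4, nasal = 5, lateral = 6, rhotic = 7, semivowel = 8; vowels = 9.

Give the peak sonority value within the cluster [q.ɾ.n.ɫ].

/q/ — voiceless plosive, sonority 1.
/ɾ/ — rhotic, sonority 7.
/n/ — nasal, sonority 5.
/ɫ/ — lateral, sonority 6.
The maximum is 7.

7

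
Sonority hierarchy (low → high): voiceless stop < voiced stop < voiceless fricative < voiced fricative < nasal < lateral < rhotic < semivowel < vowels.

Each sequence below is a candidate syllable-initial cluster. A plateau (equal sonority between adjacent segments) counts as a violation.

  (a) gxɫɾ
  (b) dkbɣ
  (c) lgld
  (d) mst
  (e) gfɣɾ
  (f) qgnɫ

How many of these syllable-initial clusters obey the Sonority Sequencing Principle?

3

(a) gxɫɾ: profile 2-3-6-7 — obeys.
(b) dkbɣ: profile 2-1-2-4 — violates.
(c) lgld: profile 6-2-6-2 — violates.
(d) mst: profile 5-3-1 — violates.
(e) gfɣɾ: profile 2-3-4-7 — obeys.
(f) qgnɫ: profile 1-2-5-6 — obeys.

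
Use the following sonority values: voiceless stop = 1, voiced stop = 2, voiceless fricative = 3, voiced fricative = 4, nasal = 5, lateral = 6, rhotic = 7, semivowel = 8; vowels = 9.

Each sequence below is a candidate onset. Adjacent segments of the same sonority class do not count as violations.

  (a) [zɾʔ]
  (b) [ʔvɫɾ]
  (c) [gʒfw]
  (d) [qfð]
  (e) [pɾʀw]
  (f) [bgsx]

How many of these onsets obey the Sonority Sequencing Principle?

4

(a) [zɾʔ]: profile 4-7-1 — violates.
(b) [ʔvɫɾ]: profile 1-4-6-7 — obeys.
(c) [gʒfw]: profile 2-4-3-8 — violates.
(d) [qfð]: profile 1-3-4 — obeys.
(e) [pɾʀw]: profile 1-7-7-8 — obeys.
(f) [bgsx]: profile 2-2-3-3 — obeys.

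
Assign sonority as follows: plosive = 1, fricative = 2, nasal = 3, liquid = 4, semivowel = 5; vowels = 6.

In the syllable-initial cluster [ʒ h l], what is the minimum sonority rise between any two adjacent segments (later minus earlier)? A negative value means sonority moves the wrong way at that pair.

0

/ʒ/ — fricative, sonority 2.
/h/ — fricative, sonority 2.
/l/ — liquid, sonority 4.
/ʒ/→/h/: change +0.
/h/→/l/: change +2.
Minimum = 0.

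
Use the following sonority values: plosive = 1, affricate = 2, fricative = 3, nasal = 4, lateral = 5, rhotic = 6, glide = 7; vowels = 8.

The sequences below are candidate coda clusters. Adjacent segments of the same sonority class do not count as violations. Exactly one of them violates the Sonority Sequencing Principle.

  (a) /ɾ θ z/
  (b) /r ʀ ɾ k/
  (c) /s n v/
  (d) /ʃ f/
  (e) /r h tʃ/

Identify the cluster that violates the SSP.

(a) sonority 6-3-3: well-formed.
(b) sonority 6-6-6-1: well-formed.
(c) sonority 3-4-3: ill-formed.
(d) sonority 3-3: well-formed.
(e) sonority 6-3-2: well-formed.

c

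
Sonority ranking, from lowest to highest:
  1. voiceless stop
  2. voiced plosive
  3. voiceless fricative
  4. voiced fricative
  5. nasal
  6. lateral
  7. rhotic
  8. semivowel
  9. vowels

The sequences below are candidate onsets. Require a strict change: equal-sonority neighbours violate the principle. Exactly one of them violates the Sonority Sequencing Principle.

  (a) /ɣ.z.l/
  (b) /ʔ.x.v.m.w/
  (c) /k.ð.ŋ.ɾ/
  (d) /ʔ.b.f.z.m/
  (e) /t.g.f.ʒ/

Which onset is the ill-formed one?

a

(a) sonority 4-4-6: ill-formed.
(b) sonority 1-3-4-5-8: well-formed.
(c) sonority 1-4-5-7: well-formed.
(d) sonority 1-2-3-4-5: well-formed.
(e) sonority 1-2-3-4: well-formed.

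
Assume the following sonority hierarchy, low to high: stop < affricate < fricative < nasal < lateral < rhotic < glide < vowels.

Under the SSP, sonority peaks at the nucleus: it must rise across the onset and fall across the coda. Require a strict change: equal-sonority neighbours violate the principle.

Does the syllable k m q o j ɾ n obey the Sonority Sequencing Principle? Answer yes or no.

Onset: /k/ is a stop (sonority 1), /m/ is a nasal (sonority 4), /q/ is a stop (sonority 1); then the nucleus /o/ (sonority 8).
Onset profile 1-4-1-8 — does not strictly rise throughout.
Coda: /j/ is a glide (sonority 7), /ɾ/ is a rhotic (sonority 6), /n/ is a nasal (sonority 4).
Coda profile 8-7-6-4 — falls from the nucleus.

no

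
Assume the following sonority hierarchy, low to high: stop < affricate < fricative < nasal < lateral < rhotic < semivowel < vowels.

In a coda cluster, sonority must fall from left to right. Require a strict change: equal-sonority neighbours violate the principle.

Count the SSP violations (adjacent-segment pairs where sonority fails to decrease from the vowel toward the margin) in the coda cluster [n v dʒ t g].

/n/ is a nasal (sonority 4).
/v/ is a fricative (sonority 3).
/dʒ/ is an affricate (sonority 2).
/t/ is a stop (sonority 1).
/g/ is a stop (sonority 1).
/n/→/v/: 4→3 (falls) — ok.
/v/→/dʒ/: 3→2 (falls) — ok.
/dʒ/→/t/: 2→1 (falls) — ok.
/t/→/g/: 1→1 (plateau) — violation.

1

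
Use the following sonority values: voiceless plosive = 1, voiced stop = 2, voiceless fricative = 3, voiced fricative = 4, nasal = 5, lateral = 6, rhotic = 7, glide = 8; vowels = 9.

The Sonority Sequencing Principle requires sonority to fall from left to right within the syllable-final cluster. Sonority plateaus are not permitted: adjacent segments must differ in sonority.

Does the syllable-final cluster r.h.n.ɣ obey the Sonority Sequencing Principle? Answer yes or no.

/r/: rhotic = 7.
/h/: voiceless fricative = 3.
/n/: nasal = 5.
/ɣ/: voiced fricative = 4.
The profile is 7-3-5-4. Between /h/ (3) and /n/ (5) sonority does not fall, so the cluster violates the SSP.

no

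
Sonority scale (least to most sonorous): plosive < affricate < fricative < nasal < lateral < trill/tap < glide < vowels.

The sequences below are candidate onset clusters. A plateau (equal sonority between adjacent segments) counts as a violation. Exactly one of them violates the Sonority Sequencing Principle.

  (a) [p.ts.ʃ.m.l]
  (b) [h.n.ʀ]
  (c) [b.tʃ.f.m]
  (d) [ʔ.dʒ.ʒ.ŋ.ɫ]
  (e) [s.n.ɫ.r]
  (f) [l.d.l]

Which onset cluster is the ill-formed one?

(a) sonority 1-2-3-4-5: well-formed.
(b) sonority 3-4-6: well-formed.
(c) sonority 1-2-3-4: well-formed.
(d) sonority 1-2-3-4-5: well-formed.
(e) sonority 3-4-5-6: well-formed.
(f) sonority 5-1-5: ill-formed.

f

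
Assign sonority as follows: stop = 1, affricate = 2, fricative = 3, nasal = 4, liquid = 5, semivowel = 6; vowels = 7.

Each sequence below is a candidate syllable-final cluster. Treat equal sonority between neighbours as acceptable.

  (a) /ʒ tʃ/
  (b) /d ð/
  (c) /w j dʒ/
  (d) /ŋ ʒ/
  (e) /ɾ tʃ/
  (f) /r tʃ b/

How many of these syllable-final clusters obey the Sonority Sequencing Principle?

(a) 3-2 → obeys
(b) 1-3 → violates
(c) 6-6-2 → obeys
(d) 4-3 → obeys
(e) 5-2 → obeys
(f) 5-2-1 → obeys

5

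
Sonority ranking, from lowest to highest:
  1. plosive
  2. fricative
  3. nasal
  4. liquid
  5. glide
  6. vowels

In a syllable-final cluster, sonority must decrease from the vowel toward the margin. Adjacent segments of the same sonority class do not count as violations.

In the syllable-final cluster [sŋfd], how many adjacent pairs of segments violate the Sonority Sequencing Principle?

1

/s/ is a fricative (sonority 2).
/ŋ/ is a nasal (sonority 3).
/f/ is a fricative (sonority 2).
/d/ is a plosive (sonority 1).
/s/→/ŋ/: 2→3 (does not fall) — violation.
/ŋ/→/f/: 3→2 (falls) — ok.
/f/→/d/: 2→1 (falls) — ok.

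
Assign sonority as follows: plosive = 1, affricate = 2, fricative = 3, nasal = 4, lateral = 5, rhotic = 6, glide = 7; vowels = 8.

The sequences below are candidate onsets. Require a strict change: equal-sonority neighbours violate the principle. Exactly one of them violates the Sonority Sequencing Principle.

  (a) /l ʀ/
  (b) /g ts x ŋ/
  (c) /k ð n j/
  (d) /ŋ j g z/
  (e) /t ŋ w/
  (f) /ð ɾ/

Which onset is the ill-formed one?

d

(a) sonority 5-6: well-formed.
(b) sonority 1-2-3-4: well-formed.
(c) sonority 1-3-4-7: well-formed.
(d) sonority 4-7-1-3: ill-formed.
(e) sonority 1-4-7: well-formed.
(f) sonority 3-6: well-formed.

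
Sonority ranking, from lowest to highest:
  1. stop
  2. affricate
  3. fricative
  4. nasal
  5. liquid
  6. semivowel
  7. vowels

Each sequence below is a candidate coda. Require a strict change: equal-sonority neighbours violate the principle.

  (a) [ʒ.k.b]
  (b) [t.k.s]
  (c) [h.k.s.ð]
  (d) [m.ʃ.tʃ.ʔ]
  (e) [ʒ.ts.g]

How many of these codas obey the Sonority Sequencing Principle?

2

(a) sonority 3-1-1: ill-formed.
(b) sonority 1-1-3: ill-formed.
(c) sonority 3-1-3-3: ill-formed.
(d) sonority 4-3-2-1: well-formed.
(e) sonority 3-2-1: well-formed.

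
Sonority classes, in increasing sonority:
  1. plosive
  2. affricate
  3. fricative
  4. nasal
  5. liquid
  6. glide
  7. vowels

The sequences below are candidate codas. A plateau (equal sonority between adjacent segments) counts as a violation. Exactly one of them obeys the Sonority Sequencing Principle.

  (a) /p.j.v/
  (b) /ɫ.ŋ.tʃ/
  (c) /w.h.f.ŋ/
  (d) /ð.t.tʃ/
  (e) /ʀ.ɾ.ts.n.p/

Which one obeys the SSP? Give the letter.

(a) sonority 1-6-3: ill-formed.
(b) sonority 5-4-2: well-formed.
(c) sonority 6-3-3-4: ill-formed.
(d) sonority 3-1-2: ill-formed.
(e) sonority 5-5-2-4-1: ill-formed.

b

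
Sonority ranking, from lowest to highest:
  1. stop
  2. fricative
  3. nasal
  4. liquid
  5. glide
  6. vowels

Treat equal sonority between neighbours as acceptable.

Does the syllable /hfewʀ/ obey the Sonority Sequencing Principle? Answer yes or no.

Onset: /h/ is a fricative (sonority 2), /f/ is a fricative (sonority 2); then the nucleus /e/ (sonority 6).
Onset profile 2-2-6 — rises to the nucleus.
Coda: /w/ is a glide (sonority 5), /ʀ/ is a liquid (sonority 4).
Coda profile 6-5-4 — falls from the nucleus.

yes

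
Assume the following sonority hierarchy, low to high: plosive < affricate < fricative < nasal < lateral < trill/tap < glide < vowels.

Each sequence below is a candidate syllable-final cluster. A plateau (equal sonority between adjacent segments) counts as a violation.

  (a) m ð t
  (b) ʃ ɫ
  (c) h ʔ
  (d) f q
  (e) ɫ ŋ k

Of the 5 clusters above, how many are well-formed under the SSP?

(a) sonority 4-3-1: well-formed.
(b) sonority 3-5: ill-formed.
(c) sonority 3-1: well-formed.
(d) sonority 3-1: well-formed.
(e) sonority 5-4-1: well-formed.

4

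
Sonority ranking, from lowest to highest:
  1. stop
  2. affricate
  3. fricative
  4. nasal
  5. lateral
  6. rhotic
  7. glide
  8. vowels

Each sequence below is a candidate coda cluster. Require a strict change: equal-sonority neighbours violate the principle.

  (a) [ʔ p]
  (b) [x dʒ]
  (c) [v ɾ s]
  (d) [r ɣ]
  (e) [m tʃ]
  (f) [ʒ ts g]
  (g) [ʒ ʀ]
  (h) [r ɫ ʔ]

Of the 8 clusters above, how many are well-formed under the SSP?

(a) sonority 1-1: ill-formed.
(b) sonority 3-2: well-formed.
(c) sonority 3-6-3: ill-formed.
(d) sonority 6-3: well-formed.
(e) sonority 4-2: well-formed.
(f) sonority 3-2-1: well-formed.
(g) sonority 3-6: ill-formed.
(h) sonority 6-5-1: well-formed.

5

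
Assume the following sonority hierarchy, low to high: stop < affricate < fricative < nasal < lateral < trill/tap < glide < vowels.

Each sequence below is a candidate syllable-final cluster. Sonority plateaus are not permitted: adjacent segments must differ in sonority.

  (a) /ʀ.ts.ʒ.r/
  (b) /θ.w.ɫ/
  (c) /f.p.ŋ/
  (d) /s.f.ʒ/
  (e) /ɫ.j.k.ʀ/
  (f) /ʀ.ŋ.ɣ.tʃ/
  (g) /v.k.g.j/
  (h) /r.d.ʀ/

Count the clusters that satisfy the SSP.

(a) sonority 6-2-3-6: ill-formed.
(b) sonority 3-7-5: ill-formed.
(c) sonority 3-1-4: ill-formed.
(d) sonority 3-3-3: ill-formed.
(e) sonority 5-7-1-6: ill-formed.
(f) sonority 6-4-3-2: well-formed.
(g) sonority 3-1-1-7: ill-formed.
(h) sonority 6-1-6: ill-formed.

1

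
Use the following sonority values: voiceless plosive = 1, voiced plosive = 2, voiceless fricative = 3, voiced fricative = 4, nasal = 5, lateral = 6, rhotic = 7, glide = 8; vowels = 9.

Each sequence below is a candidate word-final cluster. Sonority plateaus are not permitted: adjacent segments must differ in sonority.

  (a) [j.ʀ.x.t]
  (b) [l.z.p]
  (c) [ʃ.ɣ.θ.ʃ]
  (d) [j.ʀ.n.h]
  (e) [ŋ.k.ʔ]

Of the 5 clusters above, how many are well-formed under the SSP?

3

(a) sonority 8-7-3-1: well-formed.
(b) sonority 6-4-1: well-formed.
(c) sonority 3-4-3-3: ill-formed.
(d) sonority 8-7-5-3: well-formed.
(e) sonority 5-1-1: ill-formed.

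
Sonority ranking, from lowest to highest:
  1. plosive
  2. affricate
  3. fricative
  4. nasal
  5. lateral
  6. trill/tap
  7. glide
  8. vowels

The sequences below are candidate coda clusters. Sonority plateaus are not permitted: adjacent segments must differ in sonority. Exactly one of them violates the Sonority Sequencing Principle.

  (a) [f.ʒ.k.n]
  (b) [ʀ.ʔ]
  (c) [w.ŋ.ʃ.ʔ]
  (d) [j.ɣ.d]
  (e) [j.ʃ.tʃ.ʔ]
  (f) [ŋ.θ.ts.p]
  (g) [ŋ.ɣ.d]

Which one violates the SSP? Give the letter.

(a) [f.ʒ.k.n]: profile 3-3-1-4 — violates.
(b) [ʀ.ʔ]: profile 6-1 — obeys.
(c) [w.ŋ.ʃ.ʔ]: profile 7-4-3-1 — obeys.
(d) [j.ɣ.d]: profile 7-3-1 — obeys.
(e) [j.ʃ.tʃ.ʔ]: profile 7-3-2-1 — obeys.
(f) [ŋ.θ.ts.p]: profile 4-3-2-1 — obeys.
(g) [ŋ.ɣ.d]: profile 4-3-1 — obeys.

a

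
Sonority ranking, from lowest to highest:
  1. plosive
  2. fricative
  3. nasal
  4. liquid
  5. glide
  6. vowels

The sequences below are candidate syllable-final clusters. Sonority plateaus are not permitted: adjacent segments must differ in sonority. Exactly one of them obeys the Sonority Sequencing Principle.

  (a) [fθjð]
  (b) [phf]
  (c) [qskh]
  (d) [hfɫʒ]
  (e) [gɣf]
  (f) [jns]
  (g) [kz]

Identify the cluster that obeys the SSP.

f

(a) [fθjð]: profile 2-2-5-2 — violates.
(b) [phf]: profile 1-2-2 — violates.
(c) [qskh]: profile 1-2-1-2 — violates.
(d) [hfɫʒ]: profile 2-2-4-2 — violates.
(e) [gɣf]: profile 1-2-2 — violates.
(f) [jns]: profile 5-3-2 — obeys.
(g) [kz]: profile 1-2 — violates.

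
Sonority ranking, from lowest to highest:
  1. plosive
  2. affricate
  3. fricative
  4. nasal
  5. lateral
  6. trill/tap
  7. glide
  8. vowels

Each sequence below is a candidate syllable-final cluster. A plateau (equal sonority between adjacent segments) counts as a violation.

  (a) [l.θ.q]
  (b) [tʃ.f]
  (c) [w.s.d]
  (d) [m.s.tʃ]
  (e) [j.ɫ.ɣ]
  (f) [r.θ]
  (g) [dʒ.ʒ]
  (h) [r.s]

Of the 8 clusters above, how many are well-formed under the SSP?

(a) 5-3-1 → obeys
(b) 2-3 → violates
(c) 7-3-1 → obeys
(d) 4-3-2 → obeys
(e) 7-5-3 → obeys
(f) 6-3 → obeys
(g) 2-3 → violates
(h) 6-3 → obeys

6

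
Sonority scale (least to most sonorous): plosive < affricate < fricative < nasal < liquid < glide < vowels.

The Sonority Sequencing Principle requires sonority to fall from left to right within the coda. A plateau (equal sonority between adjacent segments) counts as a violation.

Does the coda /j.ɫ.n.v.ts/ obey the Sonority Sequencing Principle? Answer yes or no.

/j/ is a glide (sonority 6).
/ɫ/ is a liquid (sonority 5).
/n/ is a nasal (sonority 4).
/v/ is a fricative (sonority 3).
/ts/ is an affricate (sonority 2).
The profile 6-5-4-3-2 strictly falls, so the coda satisfies the SSP.

yes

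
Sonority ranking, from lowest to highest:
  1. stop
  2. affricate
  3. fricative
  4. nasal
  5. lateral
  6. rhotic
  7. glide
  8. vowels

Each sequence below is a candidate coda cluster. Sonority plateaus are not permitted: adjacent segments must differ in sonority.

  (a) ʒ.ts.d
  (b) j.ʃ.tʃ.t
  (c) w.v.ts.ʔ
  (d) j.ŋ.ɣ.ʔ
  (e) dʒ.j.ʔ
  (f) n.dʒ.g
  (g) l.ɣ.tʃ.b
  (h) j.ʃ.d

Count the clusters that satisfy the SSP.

(a) 3-2-1 → obeys
(b) 7-3-2-1 → obeys
(c) 7-3-2-1 → obeys
(d) 7-4-3-1 → obeys
(e) 2-7-1 → violates
(f) 4-2-1 → obeys
(g) 5-3-2-1 → obeys
(h) 7-3-1 → obeys

7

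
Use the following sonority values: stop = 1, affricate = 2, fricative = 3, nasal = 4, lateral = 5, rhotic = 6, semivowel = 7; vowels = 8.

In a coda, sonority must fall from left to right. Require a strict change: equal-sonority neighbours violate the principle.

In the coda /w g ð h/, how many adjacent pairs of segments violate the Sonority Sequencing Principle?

2

/w/ — semivowel, sonority 7.
/g/ — stop, sonority 1.
/ð/ — fricative, sonority 3.
/h/ — fricative, sonority 3.
/w/→/g/: 7→1 (falls) — ok.
/g/→/ð/: 1→3 (does not fall) — violation.
/ð/→/h/: 3→3 (plateau) — violation.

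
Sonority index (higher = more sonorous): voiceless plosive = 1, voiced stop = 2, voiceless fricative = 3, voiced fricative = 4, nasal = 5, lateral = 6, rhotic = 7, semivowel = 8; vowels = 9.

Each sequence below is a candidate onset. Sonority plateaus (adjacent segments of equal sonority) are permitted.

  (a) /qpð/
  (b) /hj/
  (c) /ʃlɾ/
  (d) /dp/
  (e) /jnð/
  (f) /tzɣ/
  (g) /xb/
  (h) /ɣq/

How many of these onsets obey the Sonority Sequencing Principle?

4

(a) /qpð/: profile 1-1-4 — obeys.
(b) /hj/: profile 3-8 — obeys.
(c) /ʃlɾ/: profile 3-6-7 — obeys.
(d) /dp/: profile 2-1 — violates.
(e) /jnð/: profile 8-5-4 — violates.
(f) /tzɣ/: profile 1-4-4 — obeys.
(g) /xb/: profile 3-2 — violates.
(h) /ɣq/: profile 4-1 — violates.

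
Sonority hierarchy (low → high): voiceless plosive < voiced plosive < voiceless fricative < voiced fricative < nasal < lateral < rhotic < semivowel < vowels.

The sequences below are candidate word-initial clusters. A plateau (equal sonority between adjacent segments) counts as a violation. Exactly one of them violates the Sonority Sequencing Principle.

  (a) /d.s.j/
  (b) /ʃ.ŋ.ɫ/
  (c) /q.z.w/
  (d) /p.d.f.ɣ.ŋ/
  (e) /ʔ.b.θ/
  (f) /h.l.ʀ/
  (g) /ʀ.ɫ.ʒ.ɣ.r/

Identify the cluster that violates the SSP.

g

(a) sonority 2-3-8: well-formed.
(b) sonority 3-5-6: well-formed.
(c) sonority 1-4-8: well-formed.
(d) sonority 1-2-3-4-5: well-formed.
(e) sonority 1-2-3: well-formed.
(f) sonority 3-6-7: well-formed.
(g) sonority 7-6-4-4-7: ill-formed.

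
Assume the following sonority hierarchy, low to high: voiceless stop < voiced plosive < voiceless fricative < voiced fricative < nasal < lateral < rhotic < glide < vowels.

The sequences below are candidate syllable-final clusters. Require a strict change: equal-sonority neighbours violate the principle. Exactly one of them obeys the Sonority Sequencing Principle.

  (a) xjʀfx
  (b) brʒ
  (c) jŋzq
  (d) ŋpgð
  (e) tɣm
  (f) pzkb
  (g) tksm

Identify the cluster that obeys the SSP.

(a) sonority 3-8-7-3-3: ill-formed.
(b) sonority 2-7-4: ill-formed.
(c) sonority 8-5-4-1: well-formed.
(d) sonority 5-1-2-4: ill-formed.
(e) sonority 1-4-5: ill-formed.
(f) sonority 1-4-1-2: ill-formed.
(g) sonority 1-1-3-5: ill-formed.

c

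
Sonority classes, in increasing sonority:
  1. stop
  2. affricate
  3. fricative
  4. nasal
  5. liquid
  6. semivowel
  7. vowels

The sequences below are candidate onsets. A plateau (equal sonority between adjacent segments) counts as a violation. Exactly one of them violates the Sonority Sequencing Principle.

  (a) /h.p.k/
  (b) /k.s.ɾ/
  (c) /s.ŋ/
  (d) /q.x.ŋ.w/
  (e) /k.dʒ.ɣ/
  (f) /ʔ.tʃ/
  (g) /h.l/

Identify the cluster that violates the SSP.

a

(a) sonority 3-1-1: ill-formed.
(b) sonority 1-3-5: well-formed.
(c) sonority 3-4: well-formed.
(d) sonority 1-3-4-6: well-formed.
(e) sonority 1-2-3: well-formed.
(f) sonority 1-2: well-formed.
(g) sonority 3-5: well-formed.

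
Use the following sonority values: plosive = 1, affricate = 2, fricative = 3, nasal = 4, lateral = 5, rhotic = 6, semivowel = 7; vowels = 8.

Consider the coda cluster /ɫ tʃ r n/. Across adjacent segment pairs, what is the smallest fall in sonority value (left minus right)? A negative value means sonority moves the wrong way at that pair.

/ɫ/: lateral = 5.
/tʃ/: affricate = 2.
/r/: rhotic = 6.
/n/: nasal = 4.
/ɫ/→/tʃ/: change +3.
/tʃ/→/r/: change -4.
/r/→/n/: change +2.
Minimum = -4.

-4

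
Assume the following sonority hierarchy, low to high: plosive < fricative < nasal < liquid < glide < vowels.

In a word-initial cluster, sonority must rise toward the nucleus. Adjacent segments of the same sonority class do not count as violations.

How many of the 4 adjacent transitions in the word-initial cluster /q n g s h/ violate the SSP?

/q/ — plosive, sonority 1.
/n/ — nasal, sonority 3.
/g/ — plosive, sonority 1.
/s/ — fricative, sonority 2.
/h/ — fricative, sonority 2.
/q/→/n/: 1→3 (rises) — ok.
/n/→/g/: 3→1 (does not rise) — violation.
/g/→/s/: 1→2 (rises) — ok.
/s/→/h/: 2→2 (plateau, allowed) — ok.

1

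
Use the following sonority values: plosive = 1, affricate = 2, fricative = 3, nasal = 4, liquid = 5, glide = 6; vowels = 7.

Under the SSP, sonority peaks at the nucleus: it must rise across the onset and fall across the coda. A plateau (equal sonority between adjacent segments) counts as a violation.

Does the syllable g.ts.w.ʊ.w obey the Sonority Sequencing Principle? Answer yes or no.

yes

Onset: /g/ is a plosive (sonority 1), /ts/ is an affricate (sonority 2), /w/ is a glide (sonority 6); then the nucleus /ʊ/ (sonority 7).
Onset profile 1-2-6-7 — rises to the nucleus.
Coda: /w/ is a glide (sonority 6).
Coda profile 7-6 — falls from the nucleus.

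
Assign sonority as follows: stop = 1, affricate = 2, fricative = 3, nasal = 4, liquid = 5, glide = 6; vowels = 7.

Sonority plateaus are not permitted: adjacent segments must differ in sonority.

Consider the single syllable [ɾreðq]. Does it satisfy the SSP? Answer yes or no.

no

Onset: /ɾ/ is a liquid (sonority 5), /r/ is a liquid (sonority 5); then the nucleus /e/ (sonority 7).
Onset profile 5-5-7 — does not strictly rise throughout.
Coda: /ð/ is a fricative (sonority 3), /q/ is a stop (sonority 1).
Coda profile 7-3-1 — falls from the nucleus.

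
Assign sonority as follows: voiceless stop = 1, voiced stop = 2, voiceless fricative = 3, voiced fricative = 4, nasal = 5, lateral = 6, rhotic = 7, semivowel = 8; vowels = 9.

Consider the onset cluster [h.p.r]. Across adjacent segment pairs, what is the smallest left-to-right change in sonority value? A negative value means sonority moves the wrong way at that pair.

/h/: voiceless fricative = 3.
/p/: voiceless stop = 1.
/r/: rhotic = 7.
/h/→/p/: change -2.
/p/→/r/: change +6.
Minimum = -2.

-2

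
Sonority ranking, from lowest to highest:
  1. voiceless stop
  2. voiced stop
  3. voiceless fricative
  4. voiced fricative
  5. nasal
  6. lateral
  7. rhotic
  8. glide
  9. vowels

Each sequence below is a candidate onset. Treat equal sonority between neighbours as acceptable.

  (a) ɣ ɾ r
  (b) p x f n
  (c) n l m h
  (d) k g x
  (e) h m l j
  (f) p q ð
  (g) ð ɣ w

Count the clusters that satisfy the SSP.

(a) ɣ ɾ r: profile 4-7-7 — obeys.
(b) p x f n: profile 1-3-3-5 — obeys.
(c) n l m h: profile 5-6-5-3 — violates.
(d) k g x: profile 1-2-3 — obeys.
(e) h m l j: profile 3-5-6-8 — obeys.
(f) p q ð: profile 1-1-4 — obeys.
(g) ð ɣ w: profile 4-4-8 — obeys.

6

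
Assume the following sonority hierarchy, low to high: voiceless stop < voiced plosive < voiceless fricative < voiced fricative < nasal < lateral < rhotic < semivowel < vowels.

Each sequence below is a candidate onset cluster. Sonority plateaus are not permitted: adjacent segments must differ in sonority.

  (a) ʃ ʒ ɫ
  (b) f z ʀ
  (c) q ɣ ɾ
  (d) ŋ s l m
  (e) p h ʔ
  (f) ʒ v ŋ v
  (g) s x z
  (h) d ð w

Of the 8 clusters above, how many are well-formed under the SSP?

4

(a) sonority 3-4-6: well-formed.
(b) sonority 3-4-7: well-formed.
(c) sonority 1-4-7: well-formed.
(d) sonority 5-3-6-5: ill-formed.
(e) sonority 1-3-1: ill-formed.
(f) sonority 4-4-5-4: ill-formed.
(g) sonority 3-3-4: ill-formed.
(h) sonority 2-4-8: well-formed.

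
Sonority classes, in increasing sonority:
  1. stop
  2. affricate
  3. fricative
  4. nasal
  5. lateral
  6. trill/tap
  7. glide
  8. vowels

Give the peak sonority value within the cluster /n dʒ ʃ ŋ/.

4

/n/ — nasal, sonority 4.
/dʒ/ — affricate, sonority 2.
/ʃ/ — fricative, sonority 3.
/ŋ/ — nasal, sonority 4.
The maximum is 4.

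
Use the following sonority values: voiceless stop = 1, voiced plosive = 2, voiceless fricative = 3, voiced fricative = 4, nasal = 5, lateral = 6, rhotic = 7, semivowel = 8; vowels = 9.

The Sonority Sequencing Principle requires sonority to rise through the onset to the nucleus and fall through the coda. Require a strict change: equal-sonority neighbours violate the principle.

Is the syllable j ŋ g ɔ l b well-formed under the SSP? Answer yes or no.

Onset: /j/ is a semivowel (sonority 8), /ŋ/ is a nasal (sonority 5), /g/ is a voiced plosive (sonority 2); then the nucleus /ɔ/ (sonority 9).
Onset profile 8-5-2-9 — does not strictly rise throughout.
Coda: /l/ is a lateral (sonority 6), /b/ is a voiced plosive (sonority 2).
Coda profile 9-6-2 — falls from the nucleus.

no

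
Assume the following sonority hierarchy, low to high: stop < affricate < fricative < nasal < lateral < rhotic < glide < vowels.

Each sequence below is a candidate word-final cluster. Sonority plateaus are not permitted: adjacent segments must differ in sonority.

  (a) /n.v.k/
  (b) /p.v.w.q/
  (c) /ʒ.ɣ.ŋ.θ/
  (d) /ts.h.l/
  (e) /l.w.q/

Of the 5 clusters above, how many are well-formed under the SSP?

1

(a) sonority 4-3-1: well-formed.
(b) sonority 1-3-7-1: ill-formed.
(c) sonority 3-3-4-3: ill-formed.
(d) sonority 2-3-5: ill-formed.
(e) sonority 5-7-1: ill-formed.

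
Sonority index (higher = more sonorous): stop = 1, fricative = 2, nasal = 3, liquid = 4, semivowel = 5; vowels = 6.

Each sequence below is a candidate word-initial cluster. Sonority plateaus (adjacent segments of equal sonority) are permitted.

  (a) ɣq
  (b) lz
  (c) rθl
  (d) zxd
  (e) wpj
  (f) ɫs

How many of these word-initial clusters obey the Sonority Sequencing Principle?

(a) 2-1 → violates
(b) 4-2 → violates
(c) 4-2-4 → violates
(d) 2-2-1 → violates
(e) 5-1-5 → violates
(f) 4-2 → violates

0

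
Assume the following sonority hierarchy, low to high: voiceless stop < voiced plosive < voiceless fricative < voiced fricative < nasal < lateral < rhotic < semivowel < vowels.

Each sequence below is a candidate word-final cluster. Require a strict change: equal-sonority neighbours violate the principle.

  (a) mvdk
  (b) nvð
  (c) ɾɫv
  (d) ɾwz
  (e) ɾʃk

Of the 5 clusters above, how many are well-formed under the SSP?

3

(a) mvdk: profile 5-4-2-1 — obeys.
(b) nvð: profile 5-4-4 — violates.
(c) ɾɫv: profile 7-6-4 — obeys.
(d) ɾwz: profile 7-8-4 — violates.
(e) ɾʃk: profile 7-3-1 — obeys.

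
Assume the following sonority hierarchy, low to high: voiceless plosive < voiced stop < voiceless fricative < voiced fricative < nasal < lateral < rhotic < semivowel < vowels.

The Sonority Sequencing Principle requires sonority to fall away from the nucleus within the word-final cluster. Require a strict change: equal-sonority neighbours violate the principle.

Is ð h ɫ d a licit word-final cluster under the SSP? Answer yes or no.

/ð/ — voiced fricative, sonority 4.
/h/ — voiceless fricative, sonority 3.
/ɫ/ — lateral, sonority 6.
/d/ — voiced stop, sonority 2.
The profile is 4-3-6-2. Between /h/ (3) and /ɫ/ (6) sonority does not fall, so the cluster violates the SSP.

no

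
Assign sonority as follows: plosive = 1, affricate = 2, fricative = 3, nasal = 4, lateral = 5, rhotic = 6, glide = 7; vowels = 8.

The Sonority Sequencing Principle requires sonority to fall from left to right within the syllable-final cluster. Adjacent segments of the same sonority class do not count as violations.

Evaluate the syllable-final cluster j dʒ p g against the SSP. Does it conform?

/j/: glide = 7.
/dʒ/: affricate = 2.
/p/: plosive = 1.
/g/: plosive = 1.
The profile 7-2-1-1 is non-increasing (plateaus allowed), so the syllable-final cluster satisfies the SSP.

yes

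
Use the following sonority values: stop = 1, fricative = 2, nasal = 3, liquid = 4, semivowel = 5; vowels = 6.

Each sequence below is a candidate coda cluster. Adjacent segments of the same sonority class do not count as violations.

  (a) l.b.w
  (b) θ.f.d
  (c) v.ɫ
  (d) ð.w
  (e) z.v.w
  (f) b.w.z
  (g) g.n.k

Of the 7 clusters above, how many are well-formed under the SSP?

(a) sonority 4-1-5: ill-formed.
(b) sonority 2-2-1: well-formed.
(c) sonority 2-4: ill-formed.
(d) sonority 2-5: ill-formed.
(e) sonority 2-2-5: ill-formed.
(f) sonority 1-5-2: ill-formed.
(g) sonority 1-3-1: ill-formed.

1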